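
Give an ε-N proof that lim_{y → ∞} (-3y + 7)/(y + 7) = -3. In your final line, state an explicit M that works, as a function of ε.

Let ε > 0 be given. We seek M > 0 such that y > M implies |(-3y + 7)/(y + 7) + 3| < ε.
(-3y + 7)/(y + 7) + 3 = ((-3y + 7) − (-3)(y + 7)) / ((y + 7)) = 28/((y + 7)).
For y > 0 we have y + 7 > y, so |(-3y + 7)/(y + 7) + 3| = 28/((y + 7)) < 28/(y) = 28/y.
Thus |(-3y + 7)/(y + 7) + 3| < ε whenever y > 28/ε.
Take M = 28/ε. If y > M then |(-3y + 7)/(y + 7) + 3| < 28/y < ε.

M = 28/ε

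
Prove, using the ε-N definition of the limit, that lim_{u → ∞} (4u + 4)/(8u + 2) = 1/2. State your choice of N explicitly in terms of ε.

Let ε > 0 be given. We seek N > 0 such that u > N implies |(4u + 4)/(8u + 2) − (1/2)| < ε.
(4u + 4)/(8u + 2) − (1/2) = (8(4u + 4) − 4(8u + 2)) / (8(8u + 2)) = 24/(8(8u + 2)).
For u > 0 we have 8u + 2 > 8u, so |(4u + 4)/(8u + 2) − (1/2)| = 24/(8(8u + 2)) < 24/(8·8u) = (3/8)/u.
Thus |(4u + 4)/(8u + 2) − (1/2)| < ε whenever u > (3/8)/ε.
Take N = (3/8)/ε. If u > N then |(4u + 4)/(8u + 2) − (1/2)| < (3/8)/u < ε.

N = (3/8)/ε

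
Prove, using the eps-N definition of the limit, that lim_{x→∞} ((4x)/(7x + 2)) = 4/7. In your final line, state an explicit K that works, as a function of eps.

Suppose eps > 0. We seek K > 0 such that x > K implies |(4x)/(7x + 2) − (4/7)| < eps.
(4x)/(7x + 2) − (4/7) = (7(4x) − 4(7x + 2)) / (7(7x + 2)) = -8/(7(7x + 2)).
For x > 0 we have 7x + 2 > 7x, so |(4x)/(7x + 2) − (4/7)| = 8/(7(7x + 2)) < 8/(7·7x) = (8/49)/x.
Thus |(4x)/(7x + 2) − (4/7)| < eps whenever x > (8/49)/eps.
Take K = (8/49)/eps. If x > K then |(4x)/(7x + 2) − (4/7)| < (8/49)/x < eps.

K = (8/49)/eps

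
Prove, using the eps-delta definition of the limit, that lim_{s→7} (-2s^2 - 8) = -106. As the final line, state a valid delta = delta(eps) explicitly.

delta = min(2, eps/32)

Let eps > 0 be given. We want delta > 0 such that 0 < |s − 7| < delta implies |(-2s^2 - 8) + 106| < eps.
(-2s^2 - 8) + 106 = -2s^2 + 98 = (s − 7)(-2s - 14).
So |(-2s^2 - 8) + 106| = |s − 7|·|-2s - 14|.
Assume first that |s − 7| < 2, so |s| < 9. Then |-2s - 14| ≤ 2·9 + 14 = 32.
Hence |(-2s^2 - 8) + 106| ≤ 32|s − 7| < eps provided |s − 7| < eps/32.
Choosing delta = min(2, eps/32) ensures both conditions, hence |(-2s^2 - 8) + 106| < eps.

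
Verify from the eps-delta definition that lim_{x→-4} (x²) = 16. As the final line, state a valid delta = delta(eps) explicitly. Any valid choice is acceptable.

Let eps > 0 be given. We seek delta > 0 with 0 < |x + 4| < delta ⇒ |x² − 16| < eps.
Factor: x² − 16 = (x + 4)(x - 4), so |x² − 16| = |x + 4|·|x - 4|.
Impose delta ≤ 1 so that |x| < 5; then |x - 4| ≤ 9.
Hence |x² − 16| ≤ 9|x + 4|, which is < eps once |x + 4| < eps/9.
Take delta = min(1, eps/9). If 0 < |x + 4| < delta then both bounds hold and |x² − 16| ≤ 9|x + 4| < 9·(eps/9) = eps.

delta = min(1, eps/9)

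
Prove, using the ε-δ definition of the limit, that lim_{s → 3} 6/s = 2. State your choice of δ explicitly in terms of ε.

Let ε > 0 be given. We seek δ > 0 such that 0 < |s − 3| < δ implies |6/s − 2| < ε.
|6/s − 2| = 6·|3 − s|/(3·|s|) = 6|s − 3|/(3|s|).
Restrict δ ≤ 3/2. Then |s − 3| < 3/2 gives |s| > 3/2, so 3|s| > 9/2.
Then |6/s − 2| < 6|s − 3|/(9/2), which is < ε when |s − 3| < (3/4)ε.
Take δ = min(3/2, (3/4)ε). Then 0 < |s − 3| < δ gives both |s − 3| < 3/2 and |s − 3| < (3/4)ε, so |6/s − 2| < ε.

δ = min(3/2, (3/4)ε)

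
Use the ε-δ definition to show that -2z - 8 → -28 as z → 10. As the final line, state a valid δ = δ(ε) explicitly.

δ = ε/2

Suppose ε > 0. We need δ > 0 so that 0 < |z − 10| < δ implies |(-2z - 8) + 28| < ε.
Since (-2z - 8) + 28 = -2(z − 10), we have |(-2z - 8) + 28| = 2|z − 10|.
So 2|z − 10| < ε exactly when |z − 10| < ε/2.
Choosing δ = ε/2 gives |(-2z - 8) + 28| = 2|z − 10| < ε whenever |z − 10| < δ.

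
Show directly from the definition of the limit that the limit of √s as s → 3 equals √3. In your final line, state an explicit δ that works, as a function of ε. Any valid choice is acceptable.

Fix ε > 0. We want δ > 0 such that 0 < |s − 3| < δ implies |√s − √3| < ε.
Rationalise: √s − √3 = (s − 3)/(√s + √3), so |√s − √3| = |s − 3|/(√s + √3).
Restrict δ ≤ 3 so that |s − 3| < 3 forces s > 0, and then √s + √3 > √3.
Hence |√s − √3| < |s − 3|/√3, which is < ε once |s − 3| < √3·ε.
Take δ = min(3, √3·ε). If 0 < |s − 3| < δ then s > 0 and |√s − √3| < |s − 3|/√3 < ε.

δ = min(3, √3·ε)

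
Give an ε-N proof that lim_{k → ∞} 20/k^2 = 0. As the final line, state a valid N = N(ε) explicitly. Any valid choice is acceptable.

Let ε > 0 be given. For k ≥ 1, |20/k^2 − 0| = 20/k^2.
20/k^2 < ε ⇔ k^2 > 20/ε ⇔ k > (20/ε)^{1/2}.
Take N = (20/ε)^{1/2}. Then k > N implies 20/k^2 < ε.

N = (20/ε)^{1/2}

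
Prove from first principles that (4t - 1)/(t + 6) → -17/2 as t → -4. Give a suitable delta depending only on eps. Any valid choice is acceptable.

delta = min(1, (2/25)eps)

Let eps > 0. We want delta > 0 with 0 < |t + 4| < delta ⇒ |(4t - 1)/(t + 6) + 17/2| < eps.
Combining over a common denominator, (4t - 1)/(t + 6) + 17/2 = [(4t - 1)·2 − (-17)·(t + 6)] / [2·(t + 6)] = 25(t + 4) / (2(t + 6)).
So |(4t - 1)/(t + 6) + 17/2| = 25|t + 4| / (2·|t + 6|).
Require delta ≤ 1, so |t + 6| ≥ |2| − |t + 4| > 2 − 1 = 1.
Hence |(4t - 1)/(t + 6) + 17/2| < 25|t + 4|/(2·1) = (25/2)|t + 4|, which is < eps once |t + 4| < (2/25)eps.
Take delta = min(1, (2/25)eps). Then 0 < |t + 4| < delta forces both bounds, so |(4t - 1)/(t + 6) + 17/2| < eps.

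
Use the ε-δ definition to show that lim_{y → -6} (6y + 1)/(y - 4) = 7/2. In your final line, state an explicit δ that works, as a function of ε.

δ = min(5, 2ε)

Suppose ε > 0. We want δ > 0 with 0 < |y + 6| < δ ⇒ |(6y + 1)/(y - 4) − (7/2)| < ε.
Combining over a common denominator, (6y + 1)/(y - 4) − (7/2) = [(6y + 1)·(-10) − (-35)·(y - 4)] / [(-10)·(y - 4)] = -25(y + 6) / ((-10)(y - 4)).
So |(6y + 1)/(y - 4) − (7/2)| = 25|y + 6| / (10·|y − 4|).
Require δ ≤ 5, so |y − 4| ≥ |-10| − |y + 6| > 10 − 5 = 5.
Hence |(6y + 1)/(y - 4) − (7/2)| < 25|y + 6|/(10·5) = (1/2)|y + 6|, which is < ε once |y + 6| < 2ε.
Take δ = min(5, 2ε). Then 0 < |y + 6| < δ forces both bounds, so |(6y + 1)/(y - 4) − (7/2)| < ε.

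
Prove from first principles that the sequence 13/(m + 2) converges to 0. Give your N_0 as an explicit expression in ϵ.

N_0 = 13/ϵ

Let ϵ > 0. For m ≥ 1, |13/(m + 2) − 0| = 13/(m + 2) ≤ 13/m.
We need 13/m < ϵ, i.e. m > 13/ϵ.
Take N_0 = 13/ϵ. If m > N_0 then |13/(m + 2)| ≤ 13/m < ϵ.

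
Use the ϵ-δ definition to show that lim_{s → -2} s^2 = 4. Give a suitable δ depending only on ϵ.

Let ϵ > 0 be given. We seek δ > 0 with 0 < |s + 2| < δ ⇒ |s^2 − 4| < ϵ.
Factor: s^2 − 4 = (s + 2)(s - 2), so |s^2 − 4| = |s + 2|·|s - 2|.
Impose δ ≤ 1 so that |s| < 3; then |s - 2| ≤ 5.
Hence |s^2 − 4| ≤ 5|s + 2|, which is < ϵ once |s + 2| < ϵ/5.
Take δ = min(1, ϵ/5). If 0 < |s + 2| < δ then both bounds hold and |s^2 − 4| ≤ 5|s + 2| < 5·(ϵ/5) = ϵ.

δ = min(1, ϵ/5)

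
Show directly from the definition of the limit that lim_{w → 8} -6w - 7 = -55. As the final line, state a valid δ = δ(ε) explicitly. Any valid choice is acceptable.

Suppose ε > 0. We need δ > 0 so that 0 < |w − 8| < δ implies |(-6w - 7) + 55| < ε.
|(-6w - 7) + 55| = |-6w + 48| = 6|w − 8|.
Thus it suffices that |w − 8| < ε/6.
Take δ = ε/6. If 0 < |w − 8| < δ then |(-6w - 7) + 55| = 6|w − 8| < 6·(ε/6) = ε.

δ = ε/6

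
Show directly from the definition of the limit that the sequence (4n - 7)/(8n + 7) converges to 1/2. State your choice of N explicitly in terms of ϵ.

N = (21/16)/ϵ

Let ϵ > 0 be given. For n ≥ 1, |(4n - 7)/(8n + 7) − (1/2)| = |-84|/(8(8n + 7)) = 84/(8(8n + 7)).
Since 8n + 7 ≥ 8n for n ≥ 1, this is ≤ 84/(8·8n) = (21/16)/n.
So |(4n - 7)/(8n + 7) − (1/2)| < ϵ whenever n > (21/16)/ϵ.
Take N = (21/16)/ϵ. If n > N then |(4n - 7)/(8n + 7) − (1/2)| ≤ (21/16)/n < ϵ.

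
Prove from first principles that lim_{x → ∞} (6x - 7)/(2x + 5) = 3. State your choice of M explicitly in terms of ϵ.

Let ϵ > 0. We seek M > 0 such that x > M implies |(6x - 7)/(2x + 5) − 3| < ϵ.
(6x - 7)/(2x + 5) − 3 = (2(6x - 7) − 6(2x + 5)) / (2(2x + 5)) = -44/(2(2x + 5)).
For x > 0 we have 2x + 5 > 2x, so |(6x - 7)/(2x + 5) − 3| = 44/(2(2x + 5)) < 44/(2·2x) = 11/x.
Thus |(6x - 7)/(2x + 5) − 3| < ϵ whenever x > 11/ϵ.
Take M = 11/ϵ. If x > M then |(6x - 7)/(2x + 5) − 3| < 11/x < ϵ.

M = 11/ϵ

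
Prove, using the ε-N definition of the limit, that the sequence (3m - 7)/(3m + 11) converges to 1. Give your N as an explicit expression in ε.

Let ε > 0. For m ≥ 1, |(3m - 7)/(3m + 11) − 1| = |-54|/(3(3m + 11)) = 54/(3(3m + 11)).
Since 3m + 11 ≥ 3m for m ≥ 1, this is ≤ 54/(3·3m) = 6/m.
So |(3m - 7)/(3m + 11) − 1| < ε whenever m > 6/ε.
Take N = 6/ε. If m > N then |(3m - 7)/(3m + 11) − 1| ≤ 6/m < ε.

N = 6/ε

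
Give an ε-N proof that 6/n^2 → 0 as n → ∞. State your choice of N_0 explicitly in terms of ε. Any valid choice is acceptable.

N_0 = (6/ε)^{1/2}

Let ε > 0 be given. For n ≥ 1, |6/n^2 − 0| = 6/n^2.
6/n^2 < ε ⇔ n^2 > 6/ε ⇔ n > (6/ε)^{1/2}.
Take N_0 = (6/ε)^{1/2}. Then n > N_0 implies 6/n^2 < ε.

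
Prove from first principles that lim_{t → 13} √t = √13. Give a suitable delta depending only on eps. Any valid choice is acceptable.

delta = min(13, √13·eps)

Suppose eps > 0. We want delta > 0 such that 0 < |t − 13| < delta implies |√t − √13| < eps.
Multiplying by the conjugate, |√t − √13| = |t − 13|/(√t + √13).
Restrict delta ≤ 13 so that |t − 13| < 13 forces t > 0, and then √t + √13 > √13.
Hence |√t − √13| < |t − 13|/√13, which is < eps once |t − 13| < √13·eps.
Take delta = min(13, √13·eps). If 0 < |t − 13| < delta then t > 0 and |√t − √13| < |t − 13|/√13 < eps.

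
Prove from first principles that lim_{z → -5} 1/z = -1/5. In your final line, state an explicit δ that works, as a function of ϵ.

Let ϵ > 0 be given. We seek δ > 0 such that 0 < |z + 5| < δ implies |1/z + 1/5| < ϵ.
|1/z + 1/5| = |-5 − z|/(5·|z|) = |z + 5|/(5|z|).
Require δ ≤ 5/2 so that |z| > 5 − 5/2 = 5/2, hence 5|z| > 25/2.
Then |1/z + 1/5| < |z + 5|/(25/2), which is < ϵ when |z + 5| < (25/2)ϵ.
Take δ = min(5/2, (25/2)ϵ). Then 0 < |z + 5| < δ gives both |z + 5| < 5/2 and |z + 5| < (25/2)ϵ, so |1/z + 1/5| < ϵ.

δ = min(5/2, (25/2)ϵ)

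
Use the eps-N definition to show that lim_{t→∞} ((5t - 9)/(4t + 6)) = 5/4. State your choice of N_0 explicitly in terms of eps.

Let eps > 0 be given. We seek N_0 > 0 such that t > N_0 implies |(5t - 9)/(4t + 6) − (5/4)| < eps.
(5t - 9)/(4t + 6) − (5/4) = (4(5t - 9) − 5(4t + 6)) / (4(4t + 6)) = -66/(4(4t + 6)).
For t > 0 we have 4t + 6 > 4t, so |(5t - 9)/(4t + 6) − (5/4)| = 66/(4(4t + 6)) < 66/(4·4t) = (33/8)/t.
Thus |(5t - 9)/(4t + 6) − (5/4)| < eps whenever t > (33/8)/eps.
Take N_0 = (33/8)/eps. If t > N_0 then |(5t - 9)/(4t + 6) − (5/4)| < (33/8)/t < eps.

N_0 = (33/8)/eps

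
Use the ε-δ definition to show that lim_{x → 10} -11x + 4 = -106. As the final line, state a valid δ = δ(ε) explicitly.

δ = ε/11

Let ε > 0. We need δ > 0 so that 0 < |x − 10| < δ implies |(-11x + 4) + 106| < ε.
|(-11x + 4) + 106| = |-11x + 110| = 11|x − 10|.
Thus it suffices that |x − 10| < ε/11.
Take δ = ε/11. If 0 < |x − 10| < δ then |(-11x + 4) + 106| = 11|x − 10| < 11·(ε/11) = ε.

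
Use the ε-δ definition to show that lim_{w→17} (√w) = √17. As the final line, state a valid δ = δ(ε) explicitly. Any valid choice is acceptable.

Suppose ε > 0. We want δ > 0 such that 0 < |w − 17| < δ implies |√w − √17| < ε.
Rationalise: √w − √17 = (w − 17)/(√w + √17), so |√w − √17| = |w − 17|/(√w + √17).
Restrict δ ≤ 17 so that |w − 17| < 17 forces w > 0, and then √w + √17 > √17.
Hence |√w − √17| < |w − 17|/√17, which is < ε once |w − 17| < √17·ε.
Take δ = min(17, √17·ε). If 0 < |w − 17| < δ then w > 0 and |√w − √17| < |w − 17|/√17 < ε.

δ = min(17, √17·ε)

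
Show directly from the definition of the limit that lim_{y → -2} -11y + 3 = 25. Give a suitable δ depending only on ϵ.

δ = ϵ/11

Fix ϵ > 0. We need δ > 0 so that 0 < |y + 2| < δ implies |(-11y + 3) − 25| < ϵ.
|(-11y + 3) − 25| = |-11y - 22| = 11|y + 2|.
Thus it suffices that |y + 2| < ϵ/11.
Choosing δ = ϵ/11 gives |(-11y + 3) − 25| = 11|y + 2| < ϵ whenever |y + 2| < δ.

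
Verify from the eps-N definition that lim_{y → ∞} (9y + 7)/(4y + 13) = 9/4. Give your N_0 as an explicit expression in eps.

Let eps > 0 be given. We seek N_0 > 0 such that y > N_0 implies |(9y + 7)/(4y + 13) − (9/4)| < eps.
(9y + 7)/(4y + 13) − (9/4) = (4(9y + 7) − 9(4y + 13)) / (4(4y + 13)) = -89/(4(4y + 13)).
For y > 0 we have 4y + 13 > 4y, so |(9y + 7)/(4y + 13) − (9/4)| = 89/(4(4y + 13)) < 89/(4·4y) = (89/16)/y.
Thus |(9y + 7)/(4y + 13) − (9/4)| < eps whenever y > (89/16)/eps.
Take N_0 = (89/16)/eps. If y > N_0 then |(9y + 7)/(4y + 13) − (9/4)| < (89/16)/y < eps.

N_0 = (89/16)/eps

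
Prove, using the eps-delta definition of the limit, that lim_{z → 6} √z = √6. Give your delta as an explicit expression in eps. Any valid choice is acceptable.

Fix eps > 0. We want delta > 0 such that 0 < |z − 6| < delta implies |√z − √6| < eps.
Multiplying by the conjugate, |√z − √6| = |z − 6|/(√z + √6).
Restrict delta ≤ 6 so that |z − 6| < 6 forces z > 0, and then √z + √6 > √6.
Hence |√z − √6| < |z − 6|/√6, which is < eps once |z − 6| < √6·eps.
Take delta = min(6, √6·eps). If 0 < |z − 6| < delta then z > 0 and |√z − √6| < |z − 6|/√6 < eps.

delta = min(6, √6·eps)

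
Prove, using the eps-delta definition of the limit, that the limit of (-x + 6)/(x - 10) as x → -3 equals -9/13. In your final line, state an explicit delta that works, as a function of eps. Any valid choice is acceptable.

Fix eps > 0. We want delta > 0 with 0 < |x + 3| < delta ⇒ |(-x + 6)/(x - 10) + 9/13| < eps.
Combining over a common denominator, (-x + 6)/(x - 10) + 9/13 = [(-x + 6)·(-13) − 9·(x - 10)] / [(-13)·(x - 10)] = 4(x + 3) / ((-13)(x - 10)).
So |(-x + 6)/(x - 10) + 9/13| = 4|x + 3| / (13·|x − 10|).
Restrict delta ≤ 13/2. Then |x + 3| < 13/2 gives |x − 10| = |(x + 3) + (-13)| ≥ 13 − 13/2 = 13/2.
Hence |(-x + 6)/(x - 10) + 9/13| < 4|x + 3|/(13·(13/2)) = (8/169)|x + 3|, which is < eps once |x + 3| < (169/8)eps.
Take delta = min(13/2, (169/8)eps). Then 0 < |x + 3| < delta forces both bounds, so |(-x + 6)/(x - 10) + 9/13| < eps.

delta = min(13/2, (169/8)eps)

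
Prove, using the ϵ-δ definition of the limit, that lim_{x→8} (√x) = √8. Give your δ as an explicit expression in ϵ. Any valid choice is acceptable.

δ = min(8, √8·ϵ)

Fix ϵ > 0. We want δ > 0 such that 0 < |x − 8| < δ implies |√x − √8| < ϵ.
Rationalise: √x − √8 = (x − 8)/(√x + √8), so |√x − √8| = |x − 8|/(√x + √8).
Restrict δ ≤ 8 so that |x − 8| < 8 forces x > 0, and then √x + √8 > √8.
Hence |√x − √8| < |x − 8|/√8, which is < ϵ once |x − 8| < √8·ϵ.
Take δ = min(8, √8·ϵ). If 0 < |x − 8| < δ then x > 0 and |√x − √8| < |x − 8|/√8 < ϵ.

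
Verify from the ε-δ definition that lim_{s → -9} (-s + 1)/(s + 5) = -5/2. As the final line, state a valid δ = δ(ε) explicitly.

Let ε > 0. We want δ > 0 with 0 < |s + 9| < δ ⇒ |(-s + 1)/(s + 5) + 5/2| < ε.
Combining over a common denominator, (-s + 1)/(s + 5) + 5/2 = [(-s + 1)·(-4) − 10·(s + 5)] / [(-4)·(s + 5)] = -6(s + 9) / ((-4)(s + 5)).
So |(-s + 1)/(s + 5) + 5/2| = 6|s + 9| / (4·|s + 5|).
Restrict δ ≤ 2. Then |s + 9| < 2 gives |s + 5| = |(s + 9) + (-4)| ≥ 4 − 2 = 2.
Hence |(-s + 1)/(s + 5) + 5/2| < 6|s + 9|/(4·2) = (3/4)|s + 9|, which is < ε once |s + 9| < (4/3)ε.
Take δ = min(2, (4/3)ε). Then 0 < |s + 9| < δ forces both bounds, so |(-s + 1)/(s + 5) + 5/2| < ε.

δ = min(2, (4/3)ε)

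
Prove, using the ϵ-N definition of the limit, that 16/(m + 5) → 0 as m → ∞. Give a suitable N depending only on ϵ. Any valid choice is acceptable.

N = 16/ϵ

Fix ϵ > 0. For m ≥ 1, |16/(m + 5) − 0| = 16/(m + 5) ≤ 16/m.
We need 16/m < ϵ, i.e. m > 16/ϵ.
Take N = 16/ϵ. If m > N then |16/(m + 5)| ≤ 16/m < ϵ.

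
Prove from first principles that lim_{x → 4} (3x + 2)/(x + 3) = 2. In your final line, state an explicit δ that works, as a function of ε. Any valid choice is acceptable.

Suppose ε > 0. We want δ > 0 with 0 < |x − 4| < δ ⇒ |(3x + 2)/(x + 3) − 2| < ε.
Combining over a common denominator, (3x + 2)/(x + 3) − 2 = [(3x + 2)·7 − 14·(x + 3)] / [7·(x + 3)] = 7(x − 4) / (7(x + 3)).
So |(3x + 2)/(x + 3) − 2| = 7|x − 4| / (7·|x + 3|).
Restrict δ ≤ 7/2. Then |x − 4| < 7/2 gives |x + 3| = |(x − 4) + 7| ≥ 7 − 7/2 = 7/2.
Hence |(3x + 2)/(x + 3) − 2| < 7|x − 4|/(7·(7/2)) = (2/7)|x − 4|, which is < ε once |x − 4| < (7/2)ε.
Take δ = min(7/2, (7/2)ε). Then 0 < |x − 4| < δ forces both bounds, so |(3x + 2)/(x + 3) − 2| < ε.

δ = min(7/2, (7/2)ε)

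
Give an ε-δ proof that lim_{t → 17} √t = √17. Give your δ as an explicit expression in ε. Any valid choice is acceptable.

δ = min(17, √17·ε)

Suppose ε > 0. We want δ > 0 such that 0 < |t − 17| < δ implies |√t − √17| < ε.
Multiplying by the conjugate, |√t − √17| = |t − 17|/(√t + √17).
Restrict δ ≤ 17 so that |t − 17| < 17 forces t > 0, and then √t + √17 > √17.
Hence |√t − √17| < |t − 17|/√17, which is < ε once |t − 17| < √17·ε.
Take δ = min(17, √17·ε). If 0 < |t − 17| < δ then t > 0 and |√t − √17| < |t − 17|/√17 < ε.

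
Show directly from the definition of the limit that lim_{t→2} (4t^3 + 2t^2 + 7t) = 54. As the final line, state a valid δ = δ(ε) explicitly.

Suppose ε > 0. We want δ > 0 such that 0 < |t − 2| < δ implies |(4t^3 + 2t^2 + 7t) − 54| < ε.
(4t^3 + 2t^2 + 7t) − 54 = 4t^3 + 2t^2 + 7t - 54 = (t − 2)(4t^2 + 10t + 27).
So |(4t^3 + 2t^2 + 7t) − 54| = |t − 2|·|4t^2 + 10t + 27|.
Assume first that |t − 2| < 1, so |t| < 3. Then |4t^2 + 10t + 27| ≤ 4·3^2 + 10·3 + 27 = 93.
Hence |(4t^3 + 2t^2 + 7t) − 54| ≤ 93|t − 2| < ε provided |t − 2| < ε/93.
Choosing δ = min(1, ε/93) ensures both conditions, hence |(4t^3 + 2t^2 + 7t) − 54| < ε.

δ = min(1, ε/93)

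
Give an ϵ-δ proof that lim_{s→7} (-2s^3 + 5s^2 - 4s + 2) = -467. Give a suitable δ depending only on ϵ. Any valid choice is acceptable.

δ = min(2, ϵ/310)

Fix ϵ > 0. We want δ > 0 such that 0 < |s − 7| < δ implies |(-2s^3 + 5s^2 - 4s + 2) + 467| < ϵ.
(-2s^3 + 5s^2 - 4s + 2) + 467 = -2s^3 + 5s^2 - 4s + 469 = (s − 7)(-2s^2 - 9s - 67).
So |(-2s^3 + 5s^2 - 4s + 2) + 467| = |s − 7|·|-2s^2 - 9s - 67|.
Require δ ≤ 2. Then |s − 7| < 2 gives |s| < 9, and by the triangle inequality |-2s^2 - 9s - 67| ≤ 2·9^2 + 9·9 + 67 = 310.
Hence |(-2s^3 + 5s^2 - 4s + 2) + 467| ≤ 310|s − 7| < ϵ provided |s − 7| < ϵ/310.
Take δ = min(2, ϵ/310). Then 0 < |s − 7| < δ gives both |s − 7| < 2 and |s − 7| < ϵ/310, so |(-2s^3 + 5s^2 - 4s + 2) + 467| < ϵ.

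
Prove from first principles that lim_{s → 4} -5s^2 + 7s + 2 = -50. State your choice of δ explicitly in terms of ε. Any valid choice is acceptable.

δ = min(1, ε/38)

Suppose ε > 0. We want δ > 0 such that 0 < |s − 4| < δ implies |(-5s^2 + 7s + 2) + 50| < ε.
(-5s^2 + 7s + 2) + 50 = -5s^2 + 7s + 52 = (s − 4)(-5s - 13).
So |(-5s^2 + 7s + 2) + 50| = |s − 4|·|-5s - 13|.
Require δ ≤ 1. Then |s − 4| < 1 gives |s| < 5, and by the triangle inequality |-5s - 13| ≤ 5·5 + 13 = 38.
Hence |(-5s^2 + 7s + 2) + 50| ≤ 38|s − 4| < ε provided |s − 4| < ε/38.
Take δ = min(1, ε/38). Then 0 < |s − 4| < δ gives both |s − 4| < 1 and |s − 4| < ε/38, so |(-5s^2 + 7s + 2) + 50| < ε.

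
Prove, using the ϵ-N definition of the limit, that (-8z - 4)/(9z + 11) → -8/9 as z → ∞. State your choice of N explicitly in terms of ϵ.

N = (52/81)/ϵ

Fix ϵ > 0. We seek N > 0 such that z > N implies |(-8z - 4)/(9z + 11) + 8/9| < ϵ.
(-8z - 4)/(9z + 11) + 8/9 = (9(-8z - 4) − (-8)(9z + 11)) / (9(9z + 11)) = 52/(9(9z + 11)).
For z > 0 we have 9z + 11 > 9z, so |(-8z - 4)/(9z + 11) + 8/9| = 52/(9(9z + 11)) < 52/(9·9z) = (52/81)/z.
Thus |(-8z - 4)/(9z + 11) + 8/9| < ϵ whenever z > (52/81)/ϵ.
Take N = (52/81)/ϵ. If z > N then |(-8z - 4)/(9z + 11) + 8/9| < (52/81)/z < ϵ.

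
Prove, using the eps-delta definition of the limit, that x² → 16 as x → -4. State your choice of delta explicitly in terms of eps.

delta = min(2, eps/10)

Fix eps > 0. We seek delta > 0 with 0 < |x + 4| < delta ⇒ |x² − 16| < eps.
Factor: x² − 16 = (x + 4)(x - 4), so |x² − 16| = |x + 4|·|x - 4|.
Restrict delta ≤ 2. Then |x + 4| < 2 gives |x| < 6, so by the triangle inequality |x - 4| ≤ 6 + 4 = 10.
Hence |x² − 16| ≤ 10|x + 4|, which is < eps once |x + 4| < eps/10.
Take delta = min(2, eps/10). If 0 < |x + 4| < delta then both bounds hold and |x² − 16| ≤ 10|x + 4| < 10·(eps/10) = eps.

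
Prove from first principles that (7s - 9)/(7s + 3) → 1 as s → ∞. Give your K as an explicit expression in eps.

K = (12/7)/eps

Fix eps > 0. We seek K > 0 such that s > K implies |(7s - 9)/(7s + 3) − 1| < eps.
(7s - 9)/(7s + 3) − 1 = (7(7s - 9) − 7(7s + 3)) / (7(7s + 3)) = -84/(7(7s + 3)).
For s > 0 we have 7s + 3 > 7s, so |(7s - 9)/(7s + 3) − 1| = 84/(7(7s + 3)) < 84/(7·7s) = (12/7)/s.
Thus |(7s - 9)/(7s + 3) − 1| < eps whenever s > (12/7)/eps.
Take K = (12/7)/eps. If s > K then |(7s - 9)/(7s + 3) − 1| < (12/7)/s < eps.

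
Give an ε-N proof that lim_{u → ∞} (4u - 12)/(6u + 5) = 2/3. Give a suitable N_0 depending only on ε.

N_0 = (23/9)/ε

Let ε > 0. We seek N_0 > 0 such that u > N_0 implies |(4u - 12)/(6u + 5) − (2/3)| < ε.
(4u - 12)/(6u + 5) − (2/3) = (6(4u - 12) − 4(6u + 5)) / (6(6u + 5)) = -92/(6(6u + 5)).
For u > 0 we have 6u + 5 > 6u, so |(4u - 12)/(6u + 5) − (2/3)| = 92/(6(6u + 5)) < 92/(6·6u) = (23/9)/u.
Thus |(4u - 12)/(6u + 5) − (2/3)| < ε whenever u > (23/9)/ε.
Take N_0 = (23/9)/ε. If u > N_0 then |(4u - 12)/(6u + 5) − (2/3)| < (23/9)/u < ε.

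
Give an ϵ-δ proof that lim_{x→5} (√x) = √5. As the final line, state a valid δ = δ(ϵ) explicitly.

δ = min(5, √5·ϵ)

Let ϵ > 0. We want δ > 0 such that 0 < |x − 5| < δ implies |√x − √5| < ϵ.
Multiplying by the conjugate, |√x − √5| = |x − 5|/(√x + √5).
Restrict δ ≤ 5 so that |x − 5| < 5 forces x > 0, and then √x + √5 > √5.
Hence |√x − √5| < |x − 5|/√5, which is < ϵ once |x − 5| < √5·ϵ.
Take δ = min(5, √5·ϵ). If 0 < |x − 5| < δ then x > 0 and |√x − √5| < |x − 5|/√5 < ϵ.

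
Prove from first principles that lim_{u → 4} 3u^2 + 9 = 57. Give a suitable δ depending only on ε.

δ = min(1, ε/27)

Let ε > 0. We want δ > 0 such that 0 < |u − 4| < δ implies |(3u^2 + 9) − 57| < ε.
(3u^2 + 9) − 57 = 3u^2 - 48 = (u − 4)(3u + 12).
So |(3u^2 + 9) − 57| = |u − 4|·|3u + 12|.
Require δ ≤ 1. Then |u − 4| < 1 gives |u| < 5, and by the triangle inequality |3u + 12| ≤ 3·5 + 12 = 27.
Hence |(3u^2 + 9) − 57| ≤ 27|u − 4| < ε provided |u − 4| < ε/27.
Take δ = min(1, ε/27). Then 0 < |u − 4| < δ gives both |u − 4| < 1 and |u − 4| < ε/27, so |(3u^2 + 9) − 57| < ε.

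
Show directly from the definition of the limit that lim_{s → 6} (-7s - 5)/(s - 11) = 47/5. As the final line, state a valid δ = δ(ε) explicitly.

Fix ε > 0. We want δ > 0 with 0 < |s − 6| < δ ⇒ |(-7s - 5)/(s - 11) − (47/5)| < ε.
Combining over a common denominator, (-7s - 5)/(s - 11) − (47/5) = [(-7s - 5)·(-5) − (-47)·(s - 11)] / [(-5)·(s - 11)] = 82(s − 6) / ((-5)(s - 11)).
So |(-7s - 5)/(s - 11) − (47/5)| = 82|s − 6| / (5·|s − 11|).
Restrict δ ≤ 5/2. Then |s − 6| < 5/2 gives |s − 11| = |(s − 6) + (-5)| ≥ 5 − 5/2 = 5/2.
Hence |(-7s - 5)/(s - 11) − (47/5)| < 82|s − 6|/(5·(5/2)) = (164/25)|s − 6|, which is < ε once |s − 6| < (25/164)ε.
Take δ = min(5/2, (25/164)ε). Then 0 < |s − 6| < δ forces both bounds, so |(-7s - 5)/(s - 11) − (47/5)| < ε.

δ = min(5/2, (25/164)ε)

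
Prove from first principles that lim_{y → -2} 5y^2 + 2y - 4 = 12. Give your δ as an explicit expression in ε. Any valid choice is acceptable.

δ = min(1, ε/23)

Suppose ε > 0. We want δ > 0 such that 0 < |y + 2| < δ implies |(5y^2 + 2y - 4) − 12| < ε.
(5y^2 + 2y - 4) − 12 = 5y^2 + 2y - 16 = (y + 2)(5y - 8).
So |(5y^2 + 2y - 4) − 12| = |y + 2|·|5y - 8|.
Require δ ≤ 1. Then |y + 2| < 1 gives |y| < 3, and by the triangle inequality |5y - 8| ≤ 5·3 + 8 = 23.
Hence |(5y^2 + 2y - 4) − 12| ≤ 23|y + 2| < ε provided |y + 2| < ε/23.
Take δ = min(1, ε/23). Then 0 < |y + 2| < δ gives both |y + 2| < 1 and |y + 2| < ε/23, so |(5y^2 + 2y - 4) − 12| < ε.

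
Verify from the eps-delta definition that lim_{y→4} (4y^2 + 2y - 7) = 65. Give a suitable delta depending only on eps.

Let eps > 0 be given. We want delta > 0 such that 0 < |y − 4| < delta implies |(4y^2 + 2y - 7) − 65| < eps.
(4y^2 + 2y - 7) − 65 = 4y^2 + 2y - 72 = (y − 4)(4y + 18).
So |(4y^2 + 2y - 7) − 65| = |y − 4|·|4y + 18|.
Assume first that |y − 4| < 1, so |y| < 5. Then |4y + 18| ≤ 4·5 + 18 = 38.
Hence |(4y^2 + 2y - 7) − 65| ≤ 38|y − 4| < eps provided |y − 4| < eps/38.
Choosing delta = min(1, eps/38) ensures both conditions, hence |(4y^2 + 2y - 7) − 65| < eps.

delta = min(1, eps/38)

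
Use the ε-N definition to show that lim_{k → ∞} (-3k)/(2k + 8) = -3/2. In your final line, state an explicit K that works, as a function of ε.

Suppose ε > 0. For k ≥ 1, |(-3k)/(2k + 8) + 3/2| = |24|/(2(2k + 8)) = 24/(2(2k + 8)).
Since 2k + 8 ≥ 2k for k ≥ 1, this is ≤ 24/(2·2k) = 6/k.
So |(-3k)/(2k + 8) + 3/2| < ε whenever k > 6/ε.
Take K = 6/ε. If k > K then |(-3k)/(2k + 8) + 3/2| ≤ 6/k < ε.

K = 6/ε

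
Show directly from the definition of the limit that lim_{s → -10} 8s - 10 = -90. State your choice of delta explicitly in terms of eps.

delta = eps/8

Fix eps > 0. We need delta > 0 so that 0 < |s + 10| < delta implies |(8s - 10) + 90| < eps.
|(8s - 10) + 90| = |8s + 80| = 8|s + 10|.
Thus it suffices that |s + 10| < eps/8.
Take delta = eps/8. If 0 < |s + 10| < delta then |(8s - 10) + 90| = 8|s + 10| < 8·(eps/8) = eps.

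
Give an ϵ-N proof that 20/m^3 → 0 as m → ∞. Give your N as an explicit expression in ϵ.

Let ϵ > 0. For m ≥ 1, |20/m^3 − 0| = 20/m^3.
20/m^3 < ϵ ⇔ m^3 > 20/ϵ ⇔ m > (20/ϵ)^{1/3}.
Take N = (20/ϵ)^{1/3}. Then m > N implies 20/m^3 < ϵ.

N = (20/ϵ)^{1/3}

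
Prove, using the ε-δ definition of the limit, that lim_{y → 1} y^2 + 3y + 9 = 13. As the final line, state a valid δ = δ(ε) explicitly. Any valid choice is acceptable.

Suppose ε > 0. We want δ > 0 such that 0 < |y − 1| < δ implies |(y^2 + 3y + 9) − 13| < ε.
(y^2 + 3y + 9) − 13 = y^2 + 3y - 4 = (y − 1)(y + 4).
So |(y^2 + 3y + 9) − 13| = |y − 1|·|y + 4|.
Require δ ≤ 2. Then |y − 1| < 2 gives |y| < 3, and by the triangle inequality |y + 4| ≤ 3 + 4 = 7.
Hence |(y^2 + 3y + 9) − 13| ≤ 7|y − 1| < ε provided |y − 1| < ε/7.
Choosing δ = min(2, ε/7) ensures both conditions, hence |(y^2 + 3y + 9) − 13| < ε.

δ = min(2, ε/7)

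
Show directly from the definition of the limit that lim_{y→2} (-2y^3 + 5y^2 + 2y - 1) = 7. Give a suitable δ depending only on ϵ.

δ = min(1, ϵ/25)

Suppose ϵ > 0. We want δ > 0 such that 0 < |y − 2| < δ implies |(-2y^3 + 5y^2 + 2y - 1) − 7| < ϵ.
(-2y^3 + 5y^2 + 2y - 1) − 7 = -2y^3 + 5y^2 + 2y - 8 = (y − 2)(-2y^2 + y + 4).
So |(-2y^3 + 5y^2 + 2y - 1) − 7| = |y − 2|·|-2y^2 + y + 4|.
Assume first that |y − 2| < 1, so |y| < 3. Then |-2y^2 + y + 4| ≤ 2·3^2 + 3 + 4 = 25.
Hence |(-2y^3 + 5y^2 + 2y - 1) − 7| ≤ 25|y − 2| < ϵ provided |y − 2| < ϵ/25.
Choosing δ = min(1, ϵ/25) ensures both conditions, hence |(-2y^3 + 5y^2 + 2y - 1) − 7| < ϵ.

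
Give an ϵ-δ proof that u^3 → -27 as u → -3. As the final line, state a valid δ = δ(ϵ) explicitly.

δ = min(2, ϵ/49)

Suppose ϵ > 0. We seek δ > 0 with 0 < |u + 3| < δ ⇒ |u^3 + 27| < ϵ.
Factor: u^3 + 27 = (u + 3)(u^2 - 3u + 9), so |u^3 + 27| = |u + 3|·|u^2 - 3u + 9|.
Restrict δ ≤ 2. Then |u + 3| < 2 gives |u| < 5, so by the triangle inequality |u^2 - 3u + 9| ≤ 5^2 + 3·5 + 9 = 49.
Hence |u^3 + 27| ≤ 49|u + 3|, which is < ϵ once |u + 3| < ϵ/49.
Take δ = min(2, ϵ/49). If 0 < |u + 3| < δ then both bounds hold and |u^3 + 27| ≤ 49|u + 3| < 49·(ϵ/49) = ϵ.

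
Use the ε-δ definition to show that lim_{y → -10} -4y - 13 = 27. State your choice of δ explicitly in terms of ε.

δ = ε/4

Fix ε > 0. We need δ > 0 so that 0 < |y + 10| < δ implies |(-4y - 13) − 27| < ε.
|(-4y - 13) − 27| = |-4y - 40| = 4|y + 10|.
So 4|y + 10| < ε exactly when |y + 10| < ε/4.
Choosing δ = ε/4 gives |(-4y - 13) − 27| = 4|y + 10| < ε whenever |y + 10| < δ.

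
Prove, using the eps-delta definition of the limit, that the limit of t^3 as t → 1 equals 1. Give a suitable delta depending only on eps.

Let eps > 0 be given. We seek delta > 0 with 0 < |t − 1| < delta ⇒ |t^3 − 1| < eps.
Factor: t^3 − 1 = (t − 1)(t^2 + t + 1), so |t^3 − 1| = |t − 1|·|t^2 + t + 1|.
Restrict delta ≤ 1. Then |t − 1| < 1 gives |t| < 2, so by the triangle inequality |t^2 + t + 1| ≤ 2^2 + 2 + 1 = 7.
Hence |t^3 − 1| ≤ 7|t − 1|, which is < eps once |t − 1| < eps/7.
Take delta = min(1, eps/7). If 0 < |t − 1| < delta then both bounds hold and |t^3 − 1| ≤ 7|t − 1| < 7·(eps/7) = eps.

delta = min(1, eps/7)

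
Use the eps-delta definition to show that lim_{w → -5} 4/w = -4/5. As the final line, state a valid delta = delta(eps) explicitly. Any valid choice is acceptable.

Fix eps > 0. We seek delta > 0 such that 0 < |w + 5| < delta implies |4/w + 4/5| < eps.
|4/w + 4/5| = 4·|-5 − w|/(5·|w|) = 4|w + 5|/(5|w|).
Require delta ≤ 5/2 so that |w| > 5 − 5/2 = 5/2, hence 5|w| > 25/2.
Then |4/w + 4/5| < 4|w + 5|/(25/2), which is < eps when |w + 5| < (25/8)eps.
Take delta = min(5/2, (25/8)eps). Then 0 < |w + 5| < delta gives both |w + 5| < 5/2 and |w + 5| < (25/8)eps, so |4/w + 4/5| < eps.

delta = min(5/2, (25/8)eps)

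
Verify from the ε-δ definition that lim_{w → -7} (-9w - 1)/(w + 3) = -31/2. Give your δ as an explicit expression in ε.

δ = min(2, (4/13)ε)

Fix ε > 0. We want δ > 0 with 0 < |w + 7| < δ ⇒ |(-9w - 1)/(w + 3) + 31/2| < ε.
Combining over a common denominator, (-9w - 1)/(w + 3) + 31/2 = [(-9w - 1)·(-4) − 62·(w + 3)] / [(-4)·(w + 3)] = -26(w + 7) / ((-4)(w + 3)).
So |(-9w - 1)/(w + 3) + 31/2| = 26|w + 7| / (4·|w + 3|).
Require δ ≤ 2, so |w + 3| ≥ |-4| − |w + 7| > 4 − 2 = 2.
Hence |(-9w - 1)/(w + 3) + 31/2| < 26|w + 7|/(4·2) = (13/4)|w + 7|, which is < ε once |w + 7| < (4/13)ε.
Take δ = min(2, (4/13)ε). Then 0 < |w + 7| < δ forces both bounds, so |(-9w - 1)/(w + 3) + 31/2| < ε.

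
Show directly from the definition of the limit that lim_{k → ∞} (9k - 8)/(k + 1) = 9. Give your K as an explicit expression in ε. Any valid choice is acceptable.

Let ε > 0. For k ≥ 1, |(9k - 8)/(k + 1) − 9| = |-17|/((k + 1)) = 17/((k + 1)).
Since k + 1 ≥ k for k ≥ 1, this is ≤ 17/(k) = 17/k.
So |(9k - 8)/(k + 1) − 9| < ε whenever k > 17/ε.
Take K = 17/ε. If k > K then |(9k - 8)/(k + 1) − 9| ≤ 17/k < ε.

K = 17/ε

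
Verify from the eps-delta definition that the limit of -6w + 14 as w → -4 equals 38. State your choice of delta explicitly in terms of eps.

Let eps > 0. We need delta > 0 so that 0 < |w + 4| < delta implies |(-6w + 14) − 38| < eps.
|(-6w + 14) − 38| = |-6w - 24| = 6|w + 4|.
So 6|w + 4| < eps exactly when |w + 4| < eps/6.
Choosing delta = eps/6 gives |(-6w + 14) − 38| = 6|w + 4| < eps whenever |w + 4| < delta.

delta = eps/6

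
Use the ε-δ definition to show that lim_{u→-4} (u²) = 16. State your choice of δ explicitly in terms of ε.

Fix ε > 0. We seek δ > 0 with 0 < |u + 4| < δ ⇒ |u² − 16| < ε.
Factor: u² − 16 = (u + 4)(u - 4), so |u² − 16| = |u + 4|·|u - 4|.
Impose δ ≤ 2 so that |u| < 6; then |u - 4| ≤ 10.
Hence |u² − 16| ≤ 10|u + 4|, which is < ε once |u + 4| < ε/10.
Take δ = min(2, ε/10). If 0 < |u + 4| < δ then both bounds hold and |u² − 16| ≤ 10|u + 4| < 10·(ε/10) = ε.

δ = min(2, ε/10)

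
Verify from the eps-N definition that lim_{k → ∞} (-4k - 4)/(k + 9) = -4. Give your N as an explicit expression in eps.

Let eps > 0 be given. For k ≥ 1, |(-4k - 4)/(k + 9) + 4| = |32|/((k + 9)) = 32/((k + 9)).
Since k + 9 ≥ k for k ≥ 1, this is ≤ 32/(k) = 32/k.
So |(-4k - 4)/(k + 9) + 4| < eps whenever k > 32/eps.
Take N = 32/eps. If k > N then |(-4k - 4)/(k + 9) + 4| ≤ 32/k < eps.

N = 32/eps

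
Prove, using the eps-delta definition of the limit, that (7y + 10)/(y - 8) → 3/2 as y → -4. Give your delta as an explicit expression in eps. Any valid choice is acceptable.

delta = min(6, (12/11)eps)

Suppose eps > 0. We want delta > 0 with 0 < |y + 4| < delta ⇒ |(7y + 10)/(y - 8) − (3/2)| < eps.
Combining over a common denominator, (7y + 10)/(y - 8) − (3/2) = [(7y + 10)·(-12) − (-18)·(y - 8)] / [(-12)·(y - 8)] = -66(y + 4) / ((-12)(y - 8)).
So |(7y + 10)/(y - 8) − (3/2)| = 66|y + 4| / (12·|y − 8|).
Require delta ≤ 6, so |y − 8| ≥ |-12| − |y + 4| > 12 − 6 = 6.
Hence |(7y + 10)/(y - 8) − (3/2)| < 66|y + 4|/(12·6) = (11/12)|y + 4|, which is < eps once |y + 4| < (12/11)eps.
Take delta = min(6, (12/11)eps). Then 0 < |y + 4| < delta forces both bounds, so |(7y + 10)/(y - 8) − (3/2)| < eps.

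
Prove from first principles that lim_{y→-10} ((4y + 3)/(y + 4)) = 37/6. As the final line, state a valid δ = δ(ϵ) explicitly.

δ = min(3, (18/13)ϵ)

Let ϵ > 0. We want δ > 0 with 0 < |y + 10| < δ ⇒ |(4y + 3)/(y + 4) − (37/6)| < ϵ.
Combining over a common denominator, (4y + 3)/(y + 4) − (37/6) = [(4y + 3)·(-6) − (-37)·(y + 4)] / [(-6)·(y + 4)] = 13(y + 10) / ((-6)(y + 4)).
So |(4y + 3)/(y + 4) − (37/6)| = 13|y + 10| / (6·|y + 4|).
Require δ ≤ 3, so |y + 4| ≥ |-6| − |y + 10| > 6 − 3 = 3.
Hence |(4y + 3)/(y + 4) − (37/6)| < 13|y + 10|/(6·3) = (13/18)|y + 10|, which is < ϵ once |y + 10| < (18/13)ϵ.
Take δ = min(3, (18/13)ϵ). Then 0 < |y + 10| < δ forces both bounds, so |(4y + 3)/(y + 4) − (37/6)| < ϵ.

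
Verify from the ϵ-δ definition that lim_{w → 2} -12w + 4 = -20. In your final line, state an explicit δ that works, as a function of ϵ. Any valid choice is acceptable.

δ = ϵ/12

Let ϵ > 0. We need δ > 0 so that 0 < |w − 2| < δ implies |(-12w + 4) + 20| < ϵ.
Since (-12w + 4) + 20 = -12(w − 2), we have |(-12w + 4) + 20| = 12|w − 2|.
So 12|w − 2| < ϵ exactly when |w − 2| < ϵ/12.
Take δ = ϵ/12. If 0 < |w − 2| < δ then |(-12w + 4) + 20| = 12|w − 2| < 12·(ϵ/12) = ϵ.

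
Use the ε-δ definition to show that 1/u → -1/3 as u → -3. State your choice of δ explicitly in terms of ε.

δ = min(3/2, (9/2)ε)

Let ε > 0. We seek δ > 0 such that 0 < |u + 3| < δ implies |1/u + 1/3| < ε.
|1/u + 1/3| = |-3 − u|/(3·|u|) = |u + 3|/(3|u|).
Require δ ≤ 3/2 so that |u| > 3 − 3/2 = 3/2, hence 3|u| > 9/2.
Then |1/u + 1/3| < |u + 3|/(9/2), which is < ε when |u + 3| < (9/2)ε.
Take δ = min(3/2, (9/2)ε). Then 0 < |u + 3| < δ gives both |u + 3| < 3/2 and |u + 3| < (9/2)ε, so |1/u + 1/3| < ε.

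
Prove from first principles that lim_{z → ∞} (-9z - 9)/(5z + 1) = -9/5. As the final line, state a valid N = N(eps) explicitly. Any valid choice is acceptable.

N = (36/25)/eps

Fix eps > 0. We seek N > 0 such that z > N implies |(-9z - 9)/(5z + 1) + 9/5| < eps.
(-9z - 9)/(5z + 1) + 9/5 = (5(-9z - 9) − (-9)(5z + 1)) / (5(5z + 1)) = -36/(5(5z + 1)).
For z > 0 we have 5z + 1 > 5z, so |(-9z - 9)/(5z + 1) + 9/5| = 36/(5(5z + 1)) < 36/(5·5z) = (36/25)/z.
Thus |(-9z - 9)/(5z + 1) + 9/5| < eps whenever z > (36/25)/eps.
Take N = (36/25)/eps. If z > N then |(-9z - 9)/(5z + 1) + 9/5| < (36/25)/z < eps.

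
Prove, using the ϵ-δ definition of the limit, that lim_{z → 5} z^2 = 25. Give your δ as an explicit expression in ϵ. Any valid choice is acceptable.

Let ϵ > 0 be given. We seek δ > 0 with 0 < |z − 5| < δ ⇒ |z^2 − 25| < ϵ.
Factor: z^2 − 25 = (z − 5)(z + 5), so |z^2 − 25| = |z − 5|·|z + 5|.
Impose δ ≤ 1 so that |z| < 6; then |z + 5| ≤ 11.
Hence |z^2 − 25| ≤ 11|z − 5|, which is < ϵ once |z − 5| < ϵ/11.
Take δ = min(1, ϵ/11). If 0 < |z − 5| < δ then both bounds hold and |z^2 − 25| ≤ 11|z − 5| < 11·(ϵ/11) = ϵ.

δ = min(1, ϵ/11)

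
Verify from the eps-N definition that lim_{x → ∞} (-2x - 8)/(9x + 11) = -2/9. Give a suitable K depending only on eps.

Suppose eps > 0. We seek K > 0 such that x > K implies |(-2x - 8)/(9x + 11) + 2/9| < eps.
(-2x - 8)/(9x + 11) + 2/9 = (9(-2x - 8) − (-2)(9x + 11)) / (9(9x + 11)) = -50/(9(9x + 11)).
For x > 0 we have 9x + 11 > 9x, so |(-2x - 8)/(9x + 11) + 2/9| = 50/(9(9x + 11)) < 50/(9·9x) = (50/81)/x.
Thus |(-2x - 8)/(9x + 11) + 2/9| < eps whenever x > (50/81)/eps.
Take K = (50/81)/eps. If x > K then |(-2x - 8)/(9x + 11) + 2/9| < (50/81)/x < eps.

K = (50/81)/eps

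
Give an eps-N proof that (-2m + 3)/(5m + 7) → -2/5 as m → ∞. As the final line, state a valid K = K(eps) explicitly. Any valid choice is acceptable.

K = (29/25)/eps

Fix eps > 0. For m ≥ 1, |(-2m + 3)/(5m + 7) + 2/5| = |29|/(5(5m + 7)) = 29/(5(5m + 7)).
Since 5m + 7 ≥ 5m for m ≥ 1, this is ≤ 29/(5·5m) = (29/25)/m.
So |(-2m + 3)/(5m + 7) + 2/5| < eps whenever m > (29/25)/eps.
Take K = (29/25)/eps. If m > K then |(-2m + 3)/(5m + 7) + 2/5| ≤ (29/25)/m < eps.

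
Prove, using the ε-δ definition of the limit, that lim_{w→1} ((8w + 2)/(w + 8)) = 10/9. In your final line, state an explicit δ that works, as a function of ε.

Fix ε > 0. We want δ > 0 with 0 < |w − 1| < δ ⇒ |(8w + 2)/(w + 8) − (10/9)| < ε.
Combining over a common denominator, (8w + 2)/(w + 8) − (10/9) = [(8w + 2)·9 − 10·(w + 8)] / [9·(w + 8)] = 62(w − 1) / (9(w + 8)).
So |(8w + 2)/(w + 8) − (10/9)| = 62|w − 1| / (9·|w + 8|).
Restrict δ ≤ 9/2. Then |w − 1| < 9/2 gives |w + 8| = |(w − 1) + 9| ≥ 9 − 9/2 = 9/2.
Hence |(8w + 2)/(w + 8) − (10/9)| < 62|w − 1|/(9·(9/2)) = (124/81)|w − 1|, which is < ε once |w − 1| < (81/124)ε.
Take δ = min(9/2, (81/124)ε). Then 0 < |w − 1| < δ forces both bounds, so |(8w + 2)/(w + 8) − (10/9)| < ε.

δ = min(9/2, (81/124)ε)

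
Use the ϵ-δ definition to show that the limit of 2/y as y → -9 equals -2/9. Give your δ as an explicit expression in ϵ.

Let ϵ > 0. We seek δ > 0 such that 0 < |y + 9| < δ implies |2/y + 2/9| < ϵ.
|2/y + 2/9| = 2·|-9 − y|/(9·|y|) = 2|y + 9|/(9|y|).
Require δ ≤ 9/2 so that |y| > 9 − 9/2 = 9/2, hence 9|y| > 81/2.
Then |2/y + 2/9| < 2|y + 9|/(81/2), which is < ϵ when |y + 9| < (81/4)ϵ.
Take δ = min(9/2, (81/4)ϵ). Then 0 < |y + 9| < δ gives both |y + 9| < 9/2 and |y + 9| < (81/4)ϵ, so |2/y + 2/9| < ϵ.

δ = min(9/2, (81/4)ϵ)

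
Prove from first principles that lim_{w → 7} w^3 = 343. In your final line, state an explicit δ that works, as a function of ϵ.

δ = min(2, ϵ/193)

Fix ϵ > 0. We seek δ > 0 with 0 < |w − 7| < δ ⇒ |w^3 − 343| < ϵ.
Factor: w^3 − 343 = (w − 7)(w^2 + 7w + 49), so |w^3 − 343| = |w − 7|·|w^2 + 7w + 49|.
Impose δ ≤ 2 so that |w| < 9; then |w^2 + 7w + 49| ≤ 193.
Hence |w^3 − 343| ≤ 193|w − 7|, which is < ϵ once |w − 7| < ϵ/193.
Take δ = min(2, ϵ/193). If 0 < |w − 7| < δ then both bounds hold and |w^3 − 343| ≤ 193|w − 7| < 193·(ϵ/193) = ϵ.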